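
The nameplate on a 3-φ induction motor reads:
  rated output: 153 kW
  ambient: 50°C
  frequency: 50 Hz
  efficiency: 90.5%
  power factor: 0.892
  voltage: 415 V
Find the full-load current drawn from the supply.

264 A

P_out = 153 kW = 153000 W
P_in = P_out / η = 153000 / 0.905 = 169061 W
I_L = P_in / (√3·V_L·cosφ) = 169061 / (1.732 × 415 × 0.892) = 264 A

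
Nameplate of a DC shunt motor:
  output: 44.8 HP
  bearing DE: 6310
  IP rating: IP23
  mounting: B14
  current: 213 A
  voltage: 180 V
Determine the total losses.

P_in = V·I = 180×213 = 38340 W
P_out = 44.8×746 = 33421 W
Losses = P_in − P_out = 38340 − 33421 = 4919 W

4920 W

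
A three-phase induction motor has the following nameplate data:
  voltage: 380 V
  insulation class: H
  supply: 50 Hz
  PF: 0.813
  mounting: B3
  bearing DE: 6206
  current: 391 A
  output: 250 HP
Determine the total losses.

22.7 kW

P_in = √3·V·I·cosφ = 1.732×380×391×0.813 = 209218 W
P_out = 250×746 = 186500 W
Losses = P_in − P_out = 209218 − 186500 = 22718 W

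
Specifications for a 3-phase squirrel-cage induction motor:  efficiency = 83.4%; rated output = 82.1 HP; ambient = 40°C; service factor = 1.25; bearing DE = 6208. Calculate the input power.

P_out = 82.1 × 746 = 61247 W
P_in = P_out/η = 61247/0.834 = 73438 W = 73.4 kW

73.4 kW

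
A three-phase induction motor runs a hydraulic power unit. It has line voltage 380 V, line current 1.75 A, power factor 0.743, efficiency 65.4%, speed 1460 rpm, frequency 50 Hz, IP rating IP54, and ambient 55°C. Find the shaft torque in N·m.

P_in = √3·V·I·cosφ = 1.732 × 380 × 1.75 × 0.743 = 856 W
P_out = η·P_in = 0.654 × 856 = 560 W
n = 1460 rpm
ω = 2π×1460/60 = 152.9 rad/s
τ = P_out/ω = 560/152.9 = 3.66 N·m

3.66 N·m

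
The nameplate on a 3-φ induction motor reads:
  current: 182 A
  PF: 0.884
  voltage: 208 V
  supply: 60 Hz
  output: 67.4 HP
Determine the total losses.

P_in = √3·V·I·cosφ = 1.732×208×182×0.884 = 57961 W
P_out = 67.4×746 = 50280 W
Losses = P_in − P_out = 57961 − 50280 = 7681 W

7.68 kW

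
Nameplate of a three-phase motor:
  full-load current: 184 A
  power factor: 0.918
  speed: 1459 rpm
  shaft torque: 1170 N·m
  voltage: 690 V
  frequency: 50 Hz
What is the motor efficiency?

ω = 2π × 1459/60 = 152.8 rad/s; P_out = τω = 1170 × 152.8 = 178776 W
P_in = √3·V_L·I_L·cosφ = 1.732 × 690 × 184 × 0.918 = 201863 W
η = P_out / P_in = 178776 / 201863 = 0.886 = 88.6%

88.6 %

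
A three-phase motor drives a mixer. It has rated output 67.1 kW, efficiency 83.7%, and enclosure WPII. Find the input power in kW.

P_out = 67100 W
P_in = P_out/η = 67100/0.837 = 80167 W = 80.2 kW

80.2 kW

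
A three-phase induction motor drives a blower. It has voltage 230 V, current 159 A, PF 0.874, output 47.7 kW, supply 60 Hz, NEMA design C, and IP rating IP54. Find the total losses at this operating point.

7.66 kW

P_in = √3·V·I·cosφ = 1.732×230×159×0.874 = 55358 W
P_out = 47700 W
Losses = P_in − P_out = 55358 − 47700 = 7658 W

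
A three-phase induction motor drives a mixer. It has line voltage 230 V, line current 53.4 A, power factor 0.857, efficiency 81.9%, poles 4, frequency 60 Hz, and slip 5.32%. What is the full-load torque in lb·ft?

61.7 lb·ft

P_in = √3·V·I·cosφ = 1.732 × 230 × 53.4 × 0.857 = 18230 W
P_out = η·P_in = 0.819 × 18230 = 14930 W
n_s = 120×60/4 = 1800 rpm; n = 1800×(1−0.0532) = 1704 rpm
ω = 2π×1704/60 = 178.4 rad/s
τ = P_out/ω = 14930/178.4 = 83.69 N·m
In lb·ft: 83.69/1.356 = 61.7 lb·ft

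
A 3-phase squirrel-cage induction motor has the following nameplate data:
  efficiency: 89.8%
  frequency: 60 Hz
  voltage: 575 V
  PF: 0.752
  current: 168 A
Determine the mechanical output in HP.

151 HP

P_in = √3·V·I·cosφ = 1.732 × 575 × 168 × 0.752 = 125818 W
P_out = η·P_in = 0.898 × 125818 = 112985 W
= 112985/746 = 151 HP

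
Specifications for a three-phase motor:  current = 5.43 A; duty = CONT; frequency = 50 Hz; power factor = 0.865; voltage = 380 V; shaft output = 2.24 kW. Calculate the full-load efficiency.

P_out = 2.24 kW = 2240 W
P_in = √3·V_L·I_L·cosφ = 1.732 × 380 × 5.43 × 0.865 = 3091 W
η = P_out / P_in = 2240 / 3091 = 0.725 = 72.5%

72.5 %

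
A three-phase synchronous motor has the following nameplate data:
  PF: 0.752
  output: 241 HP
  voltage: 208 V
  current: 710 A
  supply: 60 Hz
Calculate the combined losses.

P_in = √3·V·I·cosφ = 1.732×208×710×0.752 = 192348 W
P_out = 241×746 = 179786 W
Losses = P_in − P_out = 192348 − 179786 = 12562 W

12600 W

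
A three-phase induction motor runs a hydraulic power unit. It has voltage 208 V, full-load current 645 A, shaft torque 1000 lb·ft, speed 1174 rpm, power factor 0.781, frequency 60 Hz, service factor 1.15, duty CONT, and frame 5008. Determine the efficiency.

τ = 1000 lb·ft × 1.356 = 1356 N·m
ω = 2π × 1174/60 = 122.9 rad/s; P_out = τω = 1356 × 122.9 = 166652 W
P_in = √3·V_L·I_L·cosφ = 1.732 × 208 × 645 × 0.781 = 181477 W
η = P_out / P_in = 166652 / 181477 = 0.918 = 91.8%

91.8 %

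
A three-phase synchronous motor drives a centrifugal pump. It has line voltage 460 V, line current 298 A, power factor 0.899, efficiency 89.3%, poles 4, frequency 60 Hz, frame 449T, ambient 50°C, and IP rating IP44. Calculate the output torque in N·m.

P_in = √3·V·I·cosφ = 1.732 × 460 × 298 × 0.899 = 213443 W
P_out = η·P_in = 0.893 × 213443 = 190605 W
n = n_s = 120×60/4 = 1800 rpm (synchronous)
ω = 2π×1800/60 = 188.5 rad/s
τ = P_out/ω = 190605/188.5 = 1010 N·m

1010 N·m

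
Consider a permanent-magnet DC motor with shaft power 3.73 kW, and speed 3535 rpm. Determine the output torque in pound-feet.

ω = 2π × 3535/60 = 370.2 rad/s
τ = P/ω = 3730/370.2 = 10.08 N·m
In lb·ft: 10.08/1.356 = 7.43 lb·ft

7.43 lb·ft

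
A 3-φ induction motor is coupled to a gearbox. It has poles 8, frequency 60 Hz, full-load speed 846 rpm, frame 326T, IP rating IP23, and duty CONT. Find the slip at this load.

n_s = 120f/p = 120×60/8 = 900 rpm
s = (n_s − n)/n_s = (900 − 846)/900 = 0.0600

6.00 %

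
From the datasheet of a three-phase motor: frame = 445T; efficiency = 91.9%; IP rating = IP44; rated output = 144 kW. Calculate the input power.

157 kW

P_out = 144000 W
P_in = P_out/η = 144000/0.919 = 156692 W = 157 kW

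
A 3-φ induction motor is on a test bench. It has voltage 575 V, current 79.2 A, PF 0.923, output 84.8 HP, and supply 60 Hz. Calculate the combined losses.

9540 W

P_in = √3·V·I·cosφ = 1.732×575×79.2×0.923 = 72802 W
P_out = 84.8×746 = 63261 W
Losses = P_in − P_out = 72802 − 63261 = 9541 W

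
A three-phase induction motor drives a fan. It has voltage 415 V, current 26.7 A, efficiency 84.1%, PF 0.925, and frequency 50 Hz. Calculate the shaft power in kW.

14.9 kW

P_in = √3·V·I·cosφ = 1.732 × 415 × 26.7 × 0.925 = 17752 W
P_out = η·P_in = 0.841 × 17752 = 14929 W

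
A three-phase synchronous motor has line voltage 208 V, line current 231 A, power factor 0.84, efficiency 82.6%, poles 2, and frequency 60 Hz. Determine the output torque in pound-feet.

113 lb·ft

P_in = √3·V·I·cosφ = 1.732 × 208 × 231 × 0.84 = 69904 W
P_out = η·P_in = 0.826 × 69904 = 57741 W
n = n_s = 120×60/2 = 3600 rpm (synchronous)
ω = 2π×3600/60 = 377 rad/s
τ = P_out/ω = 57741/377 = 153.2 N·m
In lb·ft: 153.2/1.356 = 113 lb·ft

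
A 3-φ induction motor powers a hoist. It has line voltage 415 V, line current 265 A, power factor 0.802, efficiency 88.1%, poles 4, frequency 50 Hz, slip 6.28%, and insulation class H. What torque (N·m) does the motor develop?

914 N·m

P_in = √3·V·I·cosφ = 1.732 × 415 × 265 × 0.802 = 152762 W
P_out = η·P_in = 0.881 × 152762 = 134583 W
n_s = 120×50/4 = 1500 rpm; n = 1500×(1−0.0628) = 1406 rpm
ω = 2π×1406/60 = 147.2 rad/s
τ = P_out/ω = 134583/147.2 = 914 N·m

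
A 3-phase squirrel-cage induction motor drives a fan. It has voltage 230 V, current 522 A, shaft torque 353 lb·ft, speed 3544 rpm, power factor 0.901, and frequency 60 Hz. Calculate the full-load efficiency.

τ = 353 lb·ft × 1.356 = 478.7 N·m
ω = 2π × 3544/60 = 371.1 rad/s; P_out = τω = 478.7 × 371.1 = 177646 W
P_in = √3·V_L·I_L·cosφ = 1.732 × 230 × 522 × 0.901 = 187357 W
η = P_out / P_in = 177646 / 187357 = 0.948 = 94.8%

94.8 %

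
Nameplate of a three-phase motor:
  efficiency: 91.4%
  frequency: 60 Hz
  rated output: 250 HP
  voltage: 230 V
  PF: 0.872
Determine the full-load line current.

P_out = 250 × 746 = 186500 W
P_in = P_out / η = 186500 / 0.914 = 204048 W
I_L = P_in / (√3·V_L·cosφ) = 204048 / (1.732 × 230 × 0.872) = 587 A

587 A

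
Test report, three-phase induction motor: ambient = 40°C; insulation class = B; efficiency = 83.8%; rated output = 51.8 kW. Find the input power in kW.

P_out = 51800 W
P_in = P_out/η = 51800/0.838 = 61814 W = 61.8 kW

61.8 kW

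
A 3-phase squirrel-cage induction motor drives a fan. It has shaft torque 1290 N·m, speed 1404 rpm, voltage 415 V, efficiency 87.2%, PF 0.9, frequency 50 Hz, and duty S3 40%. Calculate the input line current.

ω = 2π×1404/60 = 147 rad/s; P_out = τω = 1290 × 147 = 189630 W
P_in = P_out / η = 189630 / 0.872 = 217466 W
I_L = P_in / (√3·V_L·cosφ) = 217466 / (1.732 × 415 × 0.9) = 336 A

336 A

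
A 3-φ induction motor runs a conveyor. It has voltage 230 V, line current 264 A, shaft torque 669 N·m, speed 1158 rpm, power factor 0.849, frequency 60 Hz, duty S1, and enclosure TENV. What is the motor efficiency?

ω = 2π × 1158/60 = 121.3 rad/s; P_out = τω = 669 × 121.3 = 81150 W
P_in = √3·V_L·I_L·cosφ = 1.732 × 230 × 264 × 0.849 = 89287 W
η = P_out / P_in = 81150 / 89287 = 0.909 = 90.9%

90.9 %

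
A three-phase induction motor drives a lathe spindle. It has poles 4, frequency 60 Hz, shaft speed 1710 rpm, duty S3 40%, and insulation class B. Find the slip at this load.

n_s = 120f/p = 120×60/4 = 1800 rpm
s = (n_s − n)/n_s = (1800 − 1710)/1800 = 0.0500

5.00 %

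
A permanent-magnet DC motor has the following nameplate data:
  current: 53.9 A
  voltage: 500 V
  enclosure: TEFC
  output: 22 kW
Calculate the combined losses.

P_in = V·I = 500×53.9 = 26950 W
P_out = 22000 W
Losses = P_in − P_out = 26950 − 22000 = 4950 W

4.95 kW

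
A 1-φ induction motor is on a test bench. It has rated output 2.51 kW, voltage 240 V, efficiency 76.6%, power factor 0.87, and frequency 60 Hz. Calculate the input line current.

15.7 A

P_out = 2.51 kW = 2510 W
P_in = P_out / η = 2510 / 0.766 = 3277 W
I = P_in / (V·cosφ) = 3277 / (240 × 0.87) = 15.7 A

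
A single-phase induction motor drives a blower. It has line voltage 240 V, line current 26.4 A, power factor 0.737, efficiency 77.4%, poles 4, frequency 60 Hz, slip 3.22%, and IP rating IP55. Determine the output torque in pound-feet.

14.6 lb·ft

P_in = V·I·cosφ = 240 × 26.4 × 0.737 = 4670 W
P_out = η·P_in = 0.774 × 4670 = 3615 W
n_s = 120×60/4 = 1800 rpm; n = 1800×(1−0.0322) = 1742 rpm
ω = 2π×1742/60 = 182.4 rad/s
τ = P_out/ω = 3615/182.4 = 19.82 N·m
In lb·ft: 19.82/1.356 = 14.6 lb·ft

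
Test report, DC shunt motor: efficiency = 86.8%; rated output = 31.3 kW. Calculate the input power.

36.1 kW

P_out = 31300 W
P_in = P_out/η = 31300/0.868 = 36060 W = 36.1 kW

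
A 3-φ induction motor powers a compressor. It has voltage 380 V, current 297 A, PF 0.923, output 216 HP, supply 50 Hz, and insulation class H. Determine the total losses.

19.3 kW

P_in = √3·V·I·cosφ = 1.732×380×297×0.923 = 180422 W
P_out = 216×746 = 161136 W
Losses = P_in − P_out = 180422 − 161136 = 19286 W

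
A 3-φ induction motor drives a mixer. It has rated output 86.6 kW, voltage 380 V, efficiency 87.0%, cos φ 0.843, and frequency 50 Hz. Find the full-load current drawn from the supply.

179 A

P_out = 86.6 kW = 86600 W
P_in = P_out / η = 86600 / 0.870 = 99540 W
I_L = P_in / (√3·V_L·cosφ) = 99540 / (1.732 × 380 × 0.843) = 179 A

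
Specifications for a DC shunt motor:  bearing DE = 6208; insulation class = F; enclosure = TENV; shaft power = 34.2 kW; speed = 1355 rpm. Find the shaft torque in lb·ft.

ω = 2π × 1355/60 = 141.9 rad/s
τ = P/ω = 34200/141.9 = 241 N·m
In lb·ft: 241/1.356 = 178 lb·ft

178 lb·ft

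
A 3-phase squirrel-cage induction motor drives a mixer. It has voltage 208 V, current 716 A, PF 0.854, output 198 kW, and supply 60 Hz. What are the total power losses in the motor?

22300 W

P_in = √3·V·I·cosφ = 1.732×208×716×0.854 = 220284 W
P_out = 198000 W
Losses = P_in − P_out = 220284 − 198000 = 22284 W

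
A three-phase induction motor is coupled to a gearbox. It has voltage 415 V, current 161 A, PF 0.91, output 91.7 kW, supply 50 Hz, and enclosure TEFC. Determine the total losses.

13.6 kW

P_in = √3·V·I·cosφ = 1.732×415×161×0.91 = 105308 W
P_out = 91700 W
Losses = P_in − P_out = 105308 − 91700 = 13608 W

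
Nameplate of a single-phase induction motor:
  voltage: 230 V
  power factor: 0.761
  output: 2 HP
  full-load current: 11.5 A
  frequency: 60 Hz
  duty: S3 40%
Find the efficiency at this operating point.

P_out = 2 × 746 = 1492 W
P_in = V·I·cosφ = 230 × 11.5 × 0.761 = 2013 W
η = P_out / P_in = 1492 / 2013 = 0.741 = 74.1%

74.1 %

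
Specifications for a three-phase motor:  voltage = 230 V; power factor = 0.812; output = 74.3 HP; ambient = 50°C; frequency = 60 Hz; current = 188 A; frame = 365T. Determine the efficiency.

91.1 %

P_out = 74.3 × 746 = 55428 W
P_in = √3·V_L·I_L·cosφ = 1.732 × 230 × 188 × 0.812 = 60812 W
η = P_out / P_in = 55428 / 60812 = 0.911 = 91.1%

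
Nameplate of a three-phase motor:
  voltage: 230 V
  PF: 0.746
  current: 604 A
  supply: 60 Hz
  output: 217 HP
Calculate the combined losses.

P_in = √3·V·I·cosφ = 1.732×230×604×0.746 = 179495 W
P_out = 217×746 = 161882 W
Losses = P_in − P_out = 179495 − 161882 = 17613 W

17600 W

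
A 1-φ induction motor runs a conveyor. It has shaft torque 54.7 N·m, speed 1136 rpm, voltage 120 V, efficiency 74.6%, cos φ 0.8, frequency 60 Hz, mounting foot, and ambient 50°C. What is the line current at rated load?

90.9 A

ω = 2π×1136/60 = 119 rad/s; P_out = τω = 54.7 × 119 = 6509 W
P_in = P_out / η = 6509 / 0.746 = 8725 W
I = P_in / (V·cosφ) = 8725 / (120 × 0.8) = 90.9 A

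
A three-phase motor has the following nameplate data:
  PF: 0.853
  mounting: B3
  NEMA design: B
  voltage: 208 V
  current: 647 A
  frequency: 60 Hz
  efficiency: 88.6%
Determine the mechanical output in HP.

P_in = √3·V·I·cosφ = 1.732 × 208 × 647 × 0.853 = 198822 W
P_out = η·P_in = 0.886 × 198822 = 176156 W
= 176156/746 = 236 HP

236 HP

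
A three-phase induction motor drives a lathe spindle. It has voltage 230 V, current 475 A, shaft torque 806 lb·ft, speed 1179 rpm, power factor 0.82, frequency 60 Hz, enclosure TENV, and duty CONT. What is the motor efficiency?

τ = 806 lb·ft × 1.356 = 1093 N·m
ω = 2π × 1179/60 = 123.5 rad/s; P_out = τω = 1093 × 123.5 = 134986 W
P_in = √3·V_L·I_L·cosφ = 1.732 × 230 × 475 × 0.82 = 155161 W
η = P_out / P_in = 134986 / 155161 = 0.870 = 87.0%

87.0 %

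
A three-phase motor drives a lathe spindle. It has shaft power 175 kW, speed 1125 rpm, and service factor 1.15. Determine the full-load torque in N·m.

1490 N·m

ω = 2π × 1125/60 = 117.8 rad/s
τ = P/ω = 175000/117.8 = 1490 N·m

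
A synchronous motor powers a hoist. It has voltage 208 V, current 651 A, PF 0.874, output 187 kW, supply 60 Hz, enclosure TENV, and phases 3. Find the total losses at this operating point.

P_in = √3·V·I·cosφ = 1.732×208×651×0.874 = 204976 W
P_out = 187000 W
Losses = P_in − P_out = 204976 − 187000 = 17976 W

18 kW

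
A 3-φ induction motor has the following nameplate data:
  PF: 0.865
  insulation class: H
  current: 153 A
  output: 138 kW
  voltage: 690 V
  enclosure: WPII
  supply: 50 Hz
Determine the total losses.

20200 W

P_in = √3·V·I·cosφ = 1.732×690×153×0.865 = 158163 W
P_out = 138000 W
Losses = P_in − P_out = 158163 − 138000 = 20163 W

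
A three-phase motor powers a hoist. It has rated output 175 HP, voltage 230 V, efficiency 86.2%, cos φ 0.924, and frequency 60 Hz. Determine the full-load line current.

411 A

P_out = 175 × 746 = 130550 W
P_in = P_out / η = 130550 / 0.862 = 151450 W
I_L = P_in / (√3·V_L·cosφ) = 151450 / (1.732 × 230 × 0.924) = 411 A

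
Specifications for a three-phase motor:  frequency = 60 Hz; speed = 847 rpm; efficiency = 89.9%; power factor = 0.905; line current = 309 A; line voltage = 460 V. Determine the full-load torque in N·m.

P_in = √3·V·I·cosφ = 1.732 × 460 × 309 × 0.905 = 222799 W
P_out = η·P_in = 0.899 × 222799 = 200296 W
n = 847 rpm
ω = 2π×847/60 = 88.7 rad/s
τ = P_out/ω = 200296/88.7 = 2260 N·m

2260 N·m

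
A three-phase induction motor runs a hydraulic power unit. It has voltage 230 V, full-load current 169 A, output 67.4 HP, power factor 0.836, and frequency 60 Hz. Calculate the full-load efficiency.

89.3 %

P_out = 67.4 × 746 = 50280 W
P_in = √3·V_L·I_L·cosφ = 1.732 × 230 × 169 × 0.836 = 56282 W
η = P_out / P_in = 50280 / 56282 = 0.893 = 89.3%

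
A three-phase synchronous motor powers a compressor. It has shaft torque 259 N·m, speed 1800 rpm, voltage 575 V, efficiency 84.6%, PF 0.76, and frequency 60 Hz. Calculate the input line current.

76.2 A

ω = 2π×1800/60 = 188.5 rad/s; P_out = τω = 259 × 188.5 = 48822 W
P_in = P_out / η = 48822 / 0.846 = 57709 W
I_L = P_in / (√3·V_L·cosφ) = 57709 / (1.732 × 575 × 0.76) = 76.2 A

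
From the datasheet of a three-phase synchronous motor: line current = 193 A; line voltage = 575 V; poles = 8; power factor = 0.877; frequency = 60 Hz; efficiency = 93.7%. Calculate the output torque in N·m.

P_in = √3·V·I·cosφ = 1.732 × 575 × 193 × 0.877 = 168567 W
P_out = η·P_in = 0.937 × 168567 = 157947 W
n = n_s = 120×60/8 = 900 rpm (synchronous)
ω = 2π×900/60 = 94.25 rad/s
τ = P_out/ω = 157947/94.25 = 1680 N·m

1680 N·m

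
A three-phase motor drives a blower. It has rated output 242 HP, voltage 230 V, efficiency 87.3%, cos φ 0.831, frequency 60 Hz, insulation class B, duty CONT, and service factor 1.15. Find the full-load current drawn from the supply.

625 A

P_out = 242 × 746 = 180532 W
P_in = P_out / η = 180532 / 0.873 = 206795 W
I_L = P_in / (√3·V_L·cosφ) = 206795 / (1.732 × 230 × 0.831) = 625 A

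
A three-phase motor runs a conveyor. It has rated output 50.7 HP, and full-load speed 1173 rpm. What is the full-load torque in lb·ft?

227 lb·ft

P_out = 50.7 × 746 = 37822 W
ω = 2π × 1173/60 = 122.8 rad/s
τ = P_out/ω = 37822/122.8 = 308 N·m
In lb·ft: 308/1.356 = 227 lb·ft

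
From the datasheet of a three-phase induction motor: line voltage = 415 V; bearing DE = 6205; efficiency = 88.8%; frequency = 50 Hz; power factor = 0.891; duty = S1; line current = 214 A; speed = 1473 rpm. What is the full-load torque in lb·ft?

582 lb·ft

P_in = √3·V·I·cosφ = 1.732 × 415 × 214 × 0.891 = 137053 W
P_out = η·P_in = 0.888 × 137053 = 121703 W
n = 1473 rpm
ω = 2π×1473/60 = 154.3 rad/s
τ = P_out/ω = 121703/154.3 = 788.7 N·m
In lb·ft: 788.7/1.356 = 582 lb·ft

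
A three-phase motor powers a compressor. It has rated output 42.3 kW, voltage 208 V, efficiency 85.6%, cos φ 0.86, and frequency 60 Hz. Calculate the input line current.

159 A

P_out = 42.3 kW = 42300 W
P_in = P_out / η = 42300 / 0.856 = 49416 W
I_L = P_in / (√3·V_L·cosφ) = 49416 / (1.732 × 208 × 0.86) = 159 A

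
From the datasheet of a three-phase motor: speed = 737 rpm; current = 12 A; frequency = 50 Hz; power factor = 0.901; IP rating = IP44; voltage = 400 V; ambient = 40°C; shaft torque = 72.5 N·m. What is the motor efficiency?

ω = 2π × 737/60 = 77.18 rad/s; P_out = τω = 72.5 × 77.18 = 5596 W
P_in = √3·V_L·I_L·cosφ = 1.732 × 400 × 12 × 0.901 = 7491 W
η = P_out / P_in = 5596 / 7491 = 0.747 = 74.7%

74.7 %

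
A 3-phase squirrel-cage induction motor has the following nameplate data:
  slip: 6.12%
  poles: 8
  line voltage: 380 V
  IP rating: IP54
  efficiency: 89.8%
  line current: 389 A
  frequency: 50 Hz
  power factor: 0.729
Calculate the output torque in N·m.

P_in = √3·V·I·cosφ = 1.732 × 380 × 389 × 0.729 = 186642 W
P_out = η·P_in = 0.898 × 186642 = 167605 W
n_s = 120×50/8 = 750 rpm; n = 750×(1−0.0612) = 704 rpm
ω = 2π×704/60 = 73.72 rad/s
τ = P_out/ω = 167605/73.72 = 2270 N·m

2270 N·m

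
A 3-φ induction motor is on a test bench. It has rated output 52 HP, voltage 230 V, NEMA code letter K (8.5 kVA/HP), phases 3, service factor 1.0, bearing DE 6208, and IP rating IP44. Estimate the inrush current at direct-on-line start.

1110 A

S_LR = 8.5 × 52 = 442 kVA
I_LR = S_LR/(√3·V_L) = 442000/(1.732×230) = 1110 A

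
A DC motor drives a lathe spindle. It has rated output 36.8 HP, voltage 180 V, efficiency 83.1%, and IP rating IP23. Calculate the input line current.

P_out = 36.8 × 746 = 27453 W
P_in = P_out / η = 27453 / 0.831 = 33036 W
I = P_in / V = 33036 / 180 = 184 A

184 A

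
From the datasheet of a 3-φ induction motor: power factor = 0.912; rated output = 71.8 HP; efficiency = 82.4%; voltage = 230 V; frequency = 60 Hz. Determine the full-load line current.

P_out = 71.8 × 746 = 53563 W
P_in = P_out / η = 53563 / 0.824 = 65004 W
I_L = P_in / (√3·V_L·cosφ) = 65004 / (1.732 × 230 × 0.912) = 179 A

179 A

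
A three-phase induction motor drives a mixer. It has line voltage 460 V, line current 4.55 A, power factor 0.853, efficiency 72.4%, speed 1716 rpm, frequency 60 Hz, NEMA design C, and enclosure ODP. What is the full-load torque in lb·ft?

9.19 lb·ft

P_in = √3·V·I·cosφ = 1.732 × 460 × 4.55 × 0.853 = 3092 W
P_out = η·P_in = 0.724 × 3092 = 2239 W
n = 1716 rpm
ω = 2π×1716/60 = 179.7 rad/s
τ = P_out/ω = 2239/179.7 = 12.46 N·m
In lb·ft: 12.46/1.356 = 9.19 lb·ft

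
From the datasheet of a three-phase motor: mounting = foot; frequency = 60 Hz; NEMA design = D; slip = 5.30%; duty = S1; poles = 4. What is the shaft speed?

1705 rpm

n_s = 120f/p = 120×60/4 = 1800 rpm
n = n_s(1 − s) = 1800 × (1 − 0.053) = 1705 rpm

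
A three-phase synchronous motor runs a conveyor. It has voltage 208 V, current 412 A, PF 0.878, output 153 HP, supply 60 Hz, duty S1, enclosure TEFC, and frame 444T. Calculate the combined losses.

16.2 kW

P_in = √3·V·I·cosφ = 1.732×208×412×0.878 = 130318 W
P_out = 153×746 = 114138 W
Losses = P_in − P_out = 130318 − 114138 = 16180 W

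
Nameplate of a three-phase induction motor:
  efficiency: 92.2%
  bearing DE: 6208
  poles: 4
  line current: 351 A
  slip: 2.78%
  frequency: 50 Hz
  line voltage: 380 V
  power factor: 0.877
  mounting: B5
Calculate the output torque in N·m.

P_in = √3·V·I·cosφ = 1.732 × 380 × 351 × 0.877 = 202599 W
P_out = η·P_in = 0.922 × 202599 = 186796 W
n_s = 120×50/4 = 1500 rpm; n = 1500×(1−0.0278) = 1458 rpm
ω = 2π×1458/60 = 152.7 rad/s
τ = P_out/ω = 186796/152.7 = 1220 N·m

1220 N·m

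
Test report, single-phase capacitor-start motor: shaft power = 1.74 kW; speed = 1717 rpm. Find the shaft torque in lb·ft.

ω = 2π × 1717/60 = 179.8 rad/s
τ = P/ω = 1740/179.8 = 9.677 N·m
In lb·ft: 9.677/1.356 = 7.14 lb·ft

7.14 lb·ft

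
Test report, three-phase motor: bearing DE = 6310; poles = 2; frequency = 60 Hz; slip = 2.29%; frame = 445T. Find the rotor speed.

3518 rpm

n_s = 120f/p = 120×60/2 = 3600 rpm
n = n_s(1 − s) = 3600 × (1 − 0.0229) = 3518 rpm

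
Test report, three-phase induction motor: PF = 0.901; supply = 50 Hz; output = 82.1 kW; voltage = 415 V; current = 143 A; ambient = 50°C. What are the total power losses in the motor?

P_in = √3·V·I·cosφ = 1.732×415×143×0.901 = 92610 W
P_out = 82100 W
Losses = P_in − P_out = 92610 − 82100 = 10510 W

10.5 kW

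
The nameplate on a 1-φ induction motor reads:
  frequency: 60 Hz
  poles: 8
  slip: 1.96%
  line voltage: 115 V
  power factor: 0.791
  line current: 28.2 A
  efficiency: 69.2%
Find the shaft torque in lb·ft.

P_in = V·I·cosφ = 115 × 28.2 × 0.791 = 2565 W
P_out = η·P_in = 0.692 × 2565 = 1775 W
n_s = 120×60/8 = 900 rpm; n = 900×(1−0.0196) = 882 rpm
ω = 2π×882/60 = 92.36 rad/s
τ = P_out/ω = 1775/92.36 = 19.22 N·m
In lb·ft: 19.22/1.356 = 14.2 lb·ft

14.2 lb·ft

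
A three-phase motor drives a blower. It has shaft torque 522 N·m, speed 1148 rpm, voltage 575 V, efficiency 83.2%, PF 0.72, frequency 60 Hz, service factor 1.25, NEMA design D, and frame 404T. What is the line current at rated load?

ω = 2π×1148/60 = 120.2 rad/s; P_out = τω = 522 × 120.2 = 62744 W
P_in = P_out / η = 62744 / 0.832 = 75413 W
I_L = P_in / (√3·V_L·cosφ) = 75413 / (1.732 × 575 × 0.72) = 105 A

105 A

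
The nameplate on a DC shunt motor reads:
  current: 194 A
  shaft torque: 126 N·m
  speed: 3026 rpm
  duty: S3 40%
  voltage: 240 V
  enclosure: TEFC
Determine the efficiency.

85.8 %

ω = 2π × 3026/60 = 316.9 rad/s; P_out = τω = 126 × 316.9 = 39929 W
P_in = V·I = 240 × 194 = 46560 W
η = P_out / P_in = 39929 / 46560 = 0.858 = 85.8%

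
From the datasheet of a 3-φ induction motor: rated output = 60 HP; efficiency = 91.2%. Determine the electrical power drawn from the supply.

P_out = 60 × 746 = 44760 W
P_in = P_out/η = 44760/0.912 = 49079 W = 49.1 kW

49.1 kW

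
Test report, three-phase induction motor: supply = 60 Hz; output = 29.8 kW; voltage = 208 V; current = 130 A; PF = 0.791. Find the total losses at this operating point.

P_in = √3·V·I·cosφ = 1.732×208×130×0.791 = 37045 W
P_out = 29800 W
Losses = P_in − P_out = 37045 − 29800 = 7245 W

7250 W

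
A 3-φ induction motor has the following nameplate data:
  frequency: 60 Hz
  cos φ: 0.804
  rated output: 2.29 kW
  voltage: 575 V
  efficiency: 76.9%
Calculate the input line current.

P_out = 2.29 kW = 2290 W
P_in = P_out / η = 2290 / 0.769 = 2978 W
I_L = P_in / (√3·V_L·cosφ) = 2978 / (1.732 × 575 × 0.804) = 3.72 A

3.72 A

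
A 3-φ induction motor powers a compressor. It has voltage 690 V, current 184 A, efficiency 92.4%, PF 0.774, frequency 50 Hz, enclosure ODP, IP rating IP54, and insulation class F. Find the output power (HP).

P_in = √3·V·I·cosφ = 1.732 × 690 × 184 × 0.774 = 170199 W
P_out = η·P_in = 0.924 × 170199 = 157264 W
= 157264/746 = 211 HP

211 HP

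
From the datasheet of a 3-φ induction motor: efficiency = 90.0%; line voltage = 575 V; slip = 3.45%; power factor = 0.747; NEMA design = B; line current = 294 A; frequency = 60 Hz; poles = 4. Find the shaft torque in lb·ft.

798 lb·ft

P_in = √3·V·I·cosφ = 1.732 × 575 × 294 × 0.747 = 218718 W
P_out = η·P_in = 0.9 × 218718 = 196846 W
n_s = 120×60/4 = 1800 rpm; n = 1800×(1−0.0345) = 1738 rpm
ω = 2π×1738/60 = 182 rad/s
τ = P_out/ω = 196846/182 = 1082 N·m
In lb·ft: 1082/1.356 = 798 lb·ft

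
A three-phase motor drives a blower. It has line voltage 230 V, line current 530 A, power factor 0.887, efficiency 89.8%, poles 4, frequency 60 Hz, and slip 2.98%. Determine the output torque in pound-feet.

P_in = √3·V·I·cosφ = 1.732 × 230 × 530 × 0.887 = 187273 W
P_out = η·P_in = 0.898 × 187273 = 168171 W
n_s = 120×60/4 = 1800 rpm; n = 1800×(1−0.0298) = 1746 rpm
ω = 2π×1746/60 = 182.8 rad/s
τ = P_out/ω = 168171/182.8 = 920 N·m
In lb·ft: 920/1.356 = 678 lb·ft

678 lb·ft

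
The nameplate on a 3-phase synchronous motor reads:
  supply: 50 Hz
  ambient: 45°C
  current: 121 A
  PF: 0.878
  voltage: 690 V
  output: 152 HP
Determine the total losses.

13600 W

P_in = √3·V·I·cosφ = 1.732×690×121×0.878 = 126963 W
P_out = 152×746 = 113392 W
Losses = P_in − P_out = 126963 − 113392 = 13571 W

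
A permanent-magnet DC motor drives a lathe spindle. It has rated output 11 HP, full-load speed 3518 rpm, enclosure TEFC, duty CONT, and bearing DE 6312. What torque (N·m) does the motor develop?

P_out = 11 × 746 = 8206 W
ω = 2π × 3518/60 = 368.4 rad/s
τ = P_out/ω = 8206/368.4 = 22.3 N·m

22.3 N·m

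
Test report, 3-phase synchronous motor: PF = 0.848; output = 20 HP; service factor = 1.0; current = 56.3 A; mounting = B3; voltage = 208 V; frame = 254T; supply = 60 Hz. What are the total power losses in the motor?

P_in = √3·V·I·cosφ = 1.732×208×56.3×0.848 = 17199 W
P_out = 20×746 = 14920 W
Losses = P_in − P_out = 17199 − 14920 = 2279 W

2280 W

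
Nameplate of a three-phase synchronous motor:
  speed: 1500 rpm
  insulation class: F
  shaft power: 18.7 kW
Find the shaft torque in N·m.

119 N·m

ω = 2π × 1500/60 = 157.1 rad/s
τ = P/ω = 18700/157.1 = 119 N·m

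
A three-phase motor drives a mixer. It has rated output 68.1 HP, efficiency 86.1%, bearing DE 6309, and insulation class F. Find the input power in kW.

59 kW

P_out = 68.1 × 746 = 50803 W
P_in = P_out/η = 50803/0.861 = 59005 W = 59 kW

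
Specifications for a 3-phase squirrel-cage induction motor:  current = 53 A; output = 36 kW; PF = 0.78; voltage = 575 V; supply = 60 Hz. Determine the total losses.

P_in = √3·V·I·cosφ = 1.732×575×53×0.78 = 41171 W
P_out = 36000 W
Losses = P_in − P_out = 41171 − 36000 = 5171 W

5170 W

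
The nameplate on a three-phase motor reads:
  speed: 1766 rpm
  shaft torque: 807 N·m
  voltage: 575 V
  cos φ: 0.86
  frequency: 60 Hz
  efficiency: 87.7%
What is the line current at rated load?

199 A

ω = 2π×1766/60 = 184.9 rad/s; P_out = τω = 807 × 184.9 = 149214 W
P_in = P_out / η = 149214 / 0.877 = 170141 W
I_L = P_in / (√3·V_L·cosφ) = 170141 / (1.732 × 575 × 0.86) = 199 A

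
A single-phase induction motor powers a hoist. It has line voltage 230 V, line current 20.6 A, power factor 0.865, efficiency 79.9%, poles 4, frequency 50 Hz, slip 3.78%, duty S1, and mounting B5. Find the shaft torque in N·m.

P_in = V·I·cosφ = 230 × 20.6 × 0.865 = 4098 W
P_out = η·P_in = 0.799 × 4098 = 3274 W
n_s = 120×50/4 = 1500 rpm; n = 1500×(1−0.0378) = 1443 rpm
ω = 2π×1443/60 = 151.1 rad/s
τ = P_out/ω = 3274/151.1 = 21.7 N·m

21.7 N·m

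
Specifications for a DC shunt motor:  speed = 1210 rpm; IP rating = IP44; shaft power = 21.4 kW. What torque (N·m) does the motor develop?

169 N·m

ω = 2π × 1210/60 = 126.7 rad/s
τ = P/ω = 21400/126.7 = 169 N·m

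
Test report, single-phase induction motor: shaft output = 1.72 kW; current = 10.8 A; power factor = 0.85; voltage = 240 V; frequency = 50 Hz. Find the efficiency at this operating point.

P_out = 1.72 kW = 1720 W
P_in = V·I·cosφ = 240 × 10.8 × 0.85 = 2203 W
η = P_out / P_in = 1720 / 2203 = 0.781 = 78.1%

78.1 %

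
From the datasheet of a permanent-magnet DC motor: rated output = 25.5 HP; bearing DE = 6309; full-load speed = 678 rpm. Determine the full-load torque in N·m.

268 N·m

P_out = 25.5 × 746 = 19023 W
ω = 2π × 678/60 = 71 rad/s
τ = P_out/ω = 19023/71 = 268 N·m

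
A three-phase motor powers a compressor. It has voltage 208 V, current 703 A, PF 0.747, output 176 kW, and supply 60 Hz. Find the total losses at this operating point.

P_in = √3·V·I·cosφ = 1.732×208×703×0.747 = 189185 W
P_out = 176000 W
Losses = P_in − P_out = 189185 − 176000 = 13185 W

13200 W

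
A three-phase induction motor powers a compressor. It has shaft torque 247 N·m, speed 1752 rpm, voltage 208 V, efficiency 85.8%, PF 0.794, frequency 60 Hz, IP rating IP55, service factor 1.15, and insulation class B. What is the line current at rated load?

185 A

ω = 2π×1752/60 = 183.5 rad/s; P_out = τω = 247 × 183.5 = 45325 W
P_in = P_out / η = 45325 / 0.858 = 52826 W
I_L = P_in / (√3·V_L·cosφ) = 52826 / (1.732 × 208 × 0.794) = 185 A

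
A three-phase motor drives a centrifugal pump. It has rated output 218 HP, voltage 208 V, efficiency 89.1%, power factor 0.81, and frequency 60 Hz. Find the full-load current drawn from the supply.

P_out = 218 × 746 = 162628 W
P_in = P_out / η = 162628 / 0.891 = 182523 W
I_L = P_in / (√3·V_L·cosφ) = 182523 / (1.732 × 208 × 0.81) = 625 A

625 A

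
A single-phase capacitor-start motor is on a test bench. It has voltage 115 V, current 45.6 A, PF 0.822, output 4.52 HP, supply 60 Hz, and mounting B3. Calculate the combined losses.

P_in = V·I·cosφ = 115×45.6×0.822 = 4311 W
P_out = 4.52×746 = 3372 W
Losses = P_in − P_out = 4311 − 3372 = 939 W

939 W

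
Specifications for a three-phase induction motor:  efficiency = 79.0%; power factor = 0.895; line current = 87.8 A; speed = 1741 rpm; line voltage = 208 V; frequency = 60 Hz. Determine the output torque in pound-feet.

P_in = √3·V·I·cosφ = 1.732 × 208 × 87.8 × 0.895 = 28309 W
P_out = η·P_in = 0.79 × 28309 = 22364 W
n = 1741 rpm
ω = 2π×1741/60 = 182.3 rad/s
τ = P_out/ω = 22364/182.3 = 122.7 N·m
In lb·ft: 122.7/1.356 = 90.5 lb·ft

90.5 lb·ft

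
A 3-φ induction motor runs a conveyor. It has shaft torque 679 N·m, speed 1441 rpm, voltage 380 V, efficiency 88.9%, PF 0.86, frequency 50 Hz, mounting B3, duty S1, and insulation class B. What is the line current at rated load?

204 A

ω = 2π×1441/60 = 150.9 rad/s; P_out = τω = 679 × 150.9 = 102461 W
P_in = P_out / η = 102461 / 0.889 = 115254 W
I_L = P_in / (√3·V_L·cosφ) = 115254 / (1.732 × 380 × 0.86) = 204 A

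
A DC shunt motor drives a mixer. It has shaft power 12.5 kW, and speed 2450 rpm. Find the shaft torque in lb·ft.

35.9 lb·ft

ω = 2π × 2450/60 = 256.6 rad/s
τ = P/ω = 12500/256.6 = 48.71 N·m
In lb·ft: 48.71/1.356 = 35.9 lb·ft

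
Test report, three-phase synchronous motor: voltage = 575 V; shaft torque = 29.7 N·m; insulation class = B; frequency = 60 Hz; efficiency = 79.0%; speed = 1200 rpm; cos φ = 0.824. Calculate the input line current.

5.76 A

ω = 2π×1200/60 = 125.7 rad/s; P_out = τω = 29.7 × 125.7 = 3733 W
P_in = P_out / η = 3733 / 0.790 = 4725 W
I_L = P_in / (√3·V_L·cosφ) = 4725 / (1.732 × 575 × 0.824) = 5.76 A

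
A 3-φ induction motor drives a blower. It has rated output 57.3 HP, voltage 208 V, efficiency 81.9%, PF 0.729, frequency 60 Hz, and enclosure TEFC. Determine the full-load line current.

199 A

P_out = 57.3 × 746 = 42746 W
P_in = P_out / η = 42746 / 0.819 = 52193 W
I_L = P_in / (√3·V_L·cosφ) = 52193 / (1.732 × 208 × 0.729) = 199 A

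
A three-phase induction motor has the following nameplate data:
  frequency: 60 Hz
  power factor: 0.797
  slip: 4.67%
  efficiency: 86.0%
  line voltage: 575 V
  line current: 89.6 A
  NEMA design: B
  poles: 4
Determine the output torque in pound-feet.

P_in = √3·V·I·cosφ = 1.732 × 575 × 89.6 × 0.797 = 71118 W
P_out = η·P_in = 0.86 × 71118 = 61161 W
n_s = 120×60/4 = 1800 rpm; n = 1800×(1−0.0467) = 1716 rpm
ω = 2π×1716/60 = 179.7 rad/s
τ = P_out/ω = 61161/179.7 = 340.4 N·m
In lb·ft: 340.4/1.356 = 251 lb·ft

251 lb·ft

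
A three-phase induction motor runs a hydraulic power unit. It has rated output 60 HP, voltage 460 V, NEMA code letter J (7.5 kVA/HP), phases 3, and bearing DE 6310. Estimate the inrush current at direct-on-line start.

S_LR = 7.5 × 60 = 450 kVA
I_LR = S_LR/(√3·V_L) = 450000/(1.732×460) = 565 A

565 A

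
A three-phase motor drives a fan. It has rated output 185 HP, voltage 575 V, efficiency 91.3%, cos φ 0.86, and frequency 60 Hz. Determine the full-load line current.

P_out = 185 × 746 = 138010 W
P_in = P_out / η = 138010 / 0.913 = 151161 W
I_L = P_in / (√3·V_L·cosφ) = 151161 / (1.732 × 575 × 0.86) = 176 A

176 A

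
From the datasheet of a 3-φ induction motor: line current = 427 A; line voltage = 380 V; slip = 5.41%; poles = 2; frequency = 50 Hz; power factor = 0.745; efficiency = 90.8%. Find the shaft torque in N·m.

640 N·m

P_in = √3·V·I·cosφ = 1.732 × 380 × 427 × 0.745 = 209371 W
P_out = η·P_in = 0.908 × 209371 = 190109 W
n_s = 120×50/2 = 3000 rpm; n = 3000×(1−0.0541) = 2838 rpm
ω = 2π×2838/60 = 297.2 rad/s
τ = P_out/ω = 190109/297.2 = 640 N·m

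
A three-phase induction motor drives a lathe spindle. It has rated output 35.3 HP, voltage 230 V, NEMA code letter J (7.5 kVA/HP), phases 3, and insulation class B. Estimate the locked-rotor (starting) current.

665 A

S_LR = 7.5 × 35.3 = 264.75 kVA
I_LR = S_LR/(√3·V_L) = 264750/(1.732×230) = 665 A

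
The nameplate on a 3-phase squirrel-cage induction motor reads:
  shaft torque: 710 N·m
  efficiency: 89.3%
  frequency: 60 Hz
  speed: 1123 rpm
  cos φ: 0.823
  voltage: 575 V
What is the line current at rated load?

114 A

ω = 2π×1123/60 = 117.6 rad/s; P_out = τω = 710 × 117.6 = 83496 W
P_in = P_out / η = 83496 / 0.893 = 93501 W
I_L = P_in / (√3·V_L·cosφ) = 93501 / (1.732 × 575 × 0.823) = 114 A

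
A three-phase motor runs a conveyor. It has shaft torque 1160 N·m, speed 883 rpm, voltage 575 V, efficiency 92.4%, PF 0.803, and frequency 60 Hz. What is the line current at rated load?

ω = 2π×883/60 = 92.47 rad/s; P_out = τω = 1160 × 92.47 = 107265 W
P_in = P_out / η = 107265 / 0.924 = 116088 W
I_L = P_in / (√3·V_L·cosφ) = 116088 / (1.732 × 575 × 0.803) = 145 A

145 A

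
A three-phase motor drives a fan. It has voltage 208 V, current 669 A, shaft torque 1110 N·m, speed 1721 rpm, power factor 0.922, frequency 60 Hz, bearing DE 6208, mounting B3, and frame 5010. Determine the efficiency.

90.0 %

ω = 2π × 1721/60 = 180.2 rad/s; P_out = τω = 1110 × 180.2 = 200022 W
P_in = √3·V_L·I_L·cosφ = 1.732 × 208 × 669 × 0.922 = 222212 W
η = P_out / P_in = 200022 / 222212 = 0.900 = 90.0%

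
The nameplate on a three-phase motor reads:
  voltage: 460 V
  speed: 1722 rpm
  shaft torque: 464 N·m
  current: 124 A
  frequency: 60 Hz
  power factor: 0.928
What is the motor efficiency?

91.3 %

ω = 2π × 1722/60 = 180.3 rad/s; P_out = τω = 464 × 180.3 = 83659 W
P_in = √3·V_L·I_L·cosφ = 1.732 × 460 × 124 × 0.928 = 91680 W
η = P_out / P_in = 83659 / 91680 = 0.913 = 91.3%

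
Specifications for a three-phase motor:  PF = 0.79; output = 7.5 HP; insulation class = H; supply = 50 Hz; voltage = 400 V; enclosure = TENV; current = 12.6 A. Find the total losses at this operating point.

P_in = √3·V·I·cosφ = 1.732×400×12.6×0.79 = 6896 W
P_out = 7.5×746 = 5595 W
Losses = P_in − P_out = 6896 − 5595 = 1301 W

1300 W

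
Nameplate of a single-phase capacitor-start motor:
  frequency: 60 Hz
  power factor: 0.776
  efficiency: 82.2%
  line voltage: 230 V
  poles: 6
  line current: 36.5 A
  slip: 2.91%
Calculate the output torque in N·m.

P_in = V·I·cosφ = 230 × 36.5 × 0.776 = 6515 W
P_out = η·P_in = 0.822 × 6515 = 5355 W
n_s = 120×60/6 = 1200 rpm; n = 1200×(1−0.0291) = 1165 rpm
ω = 2π×1165/60 = 122 rad/s
τ = P_out/ω = 5355/122 = 43.9 N·m

43.9 N·m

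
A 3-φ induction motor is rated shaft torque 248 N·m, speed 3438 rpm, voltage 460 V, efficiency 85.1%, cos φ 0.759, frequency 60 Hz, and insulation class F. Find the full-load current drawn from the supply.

ω = 2π×3438/60 = 360 rad/s; P_out = τω = 248 × 360 = 89280 W
P_in = P_out / η = 89280 / 0.851 = 104912 W
I_L = P_in / (√3·V_L·cosφ) = 104912 / (1.732 × 460 × 0.759) = 173 A

173 A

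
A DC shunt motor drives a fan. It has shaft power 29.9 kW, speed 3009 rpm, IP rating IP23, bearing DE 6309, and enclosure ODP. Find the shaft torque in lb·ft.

ω = 2π × 3009/60 = 315.1 rad/s
τ = P/ω = 29900/315.1 = 94.89 N·m
In lb·ft: 94.89/1.356 = 70 lb·ft

70 lb·ft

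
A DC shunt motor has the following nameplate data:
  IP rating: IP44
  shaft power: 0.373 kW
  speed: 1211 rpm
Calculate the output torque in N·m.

ω = 2π × 1211/60 = 126.8 rad/s
τ = P/ω = 373/126.8 = 2.94 N·m

2.94 N·m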